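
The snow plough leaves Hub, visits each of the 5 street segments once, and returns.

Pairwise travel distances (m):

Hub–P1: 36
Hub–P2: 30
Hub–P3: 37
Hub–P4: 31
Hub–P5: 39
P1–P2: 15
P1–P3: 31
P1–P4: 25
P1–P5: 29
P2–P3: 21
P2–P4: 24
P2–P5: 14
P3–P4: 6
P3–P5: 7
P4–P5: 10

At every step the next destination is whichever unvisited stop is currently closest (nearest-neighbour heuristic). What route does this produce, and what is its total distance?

At Hub the remaining stops are P2 30, P4 31, P1 36, P3 37, P5 39; go to P2.
At P2 the remaining stops are P5 14, P1 15, P3 21, P4 24; go to P5.
At P5 the remaining stops are P3 7, P4 10, P1 29; go to P3.
At P3 the remaining stops are P4 6, P1 31; go to P4.
At P4 the remaining stops are P1 25; go to P1.
Return P1→Hub: 36.
Total = 30 + 14 + 7 + 6 + 25 + 36 = 118.

Nearest-neighbour total = 118 m; route Hub → P2 → P5 → P3 → P4 → P1 → Hub.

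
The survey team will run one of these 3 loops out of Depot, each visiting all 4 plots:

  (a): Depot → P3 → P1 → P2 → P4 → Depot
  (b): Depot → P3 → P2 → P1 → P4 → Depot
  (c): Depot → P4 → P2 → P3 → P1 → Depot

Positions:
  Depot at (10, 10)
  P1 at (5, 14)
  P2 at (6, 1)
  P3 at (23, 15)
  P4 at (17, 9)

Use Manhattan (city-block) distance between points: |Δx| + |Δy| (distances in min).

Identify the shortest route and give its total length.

(a): 18 + 19 + 14 + 19 + 8 = 78
(b): 18 + 31 + 14 + 17 + 8 = 88
(c): 8 + 19 + 31 + 19 + 9 = 86

Shortest is (a), total 78 min.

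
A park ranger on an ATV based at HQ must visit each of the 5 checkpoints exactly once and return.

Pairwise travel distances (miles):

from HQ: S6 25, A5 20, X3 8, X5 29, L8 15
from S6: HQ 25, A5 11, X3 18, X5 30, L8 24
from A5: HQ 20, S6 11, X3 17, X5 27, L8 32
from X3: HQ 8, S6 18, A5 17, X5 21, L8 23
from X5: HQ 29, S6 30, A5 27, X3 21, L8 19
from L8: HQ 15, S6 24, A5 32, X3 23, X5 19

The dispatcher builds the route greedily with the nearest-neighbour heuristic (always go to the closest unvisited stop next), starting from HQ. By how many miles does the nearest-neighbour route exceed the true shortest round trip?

From HQ: X3=8, L8=15, A5=20, S6=25, X5=29 → choose X3 (8).
From X3: A5=17, S6=18, X5=21, L8=23 → choose A5 (17).
From A5: S6=11, X5=27, L8=32 → choose S6 (11).
From S6: L8=24, X5=30 → choose L8 (24).
From L8: X5=19 → choose X5 (19).
NN route HQ → X3 → A5 → S6 → L8 → X5 → HQ costs 108.
Optimal: HQ → X3 → S6 → A5 → X5 → L8 → HQ costs 98 (by enumerating all 60 distinct tours).
Excess = 108 − 98 = 10.

Excess over optimum: 10 miles.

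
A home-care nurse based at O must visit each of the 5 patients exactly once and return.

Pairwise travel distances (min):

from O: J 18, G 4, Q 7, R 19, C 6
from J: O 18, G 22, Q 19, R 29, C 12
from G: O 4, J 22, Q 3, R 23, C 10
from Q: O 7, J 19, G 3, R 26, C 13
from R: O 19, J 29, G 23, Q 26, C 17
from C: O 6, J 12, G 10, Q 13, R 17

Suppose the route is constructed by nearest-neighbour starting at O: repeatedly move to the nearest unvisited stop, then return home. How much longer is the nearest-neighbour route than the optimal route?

6 min longer than the optimal tour.

O: G=4, C=6, Q=7, J=18, R=19 ⇒ G
G: Q=3, C=10, J=22, R=23 ⇒ Q
Q: C=13, J=19, R=26 ⇒ C
C: J=12, R=17 ⇒ J
J: R=29 ⇒ R
NN route O → G → Q → C → J → R → O costs 80.
Optimal: O → G → Q → J → C → R → O costs 74 (by enumerating all 60 distinct tours).
Excess = 80 − 74 = 6.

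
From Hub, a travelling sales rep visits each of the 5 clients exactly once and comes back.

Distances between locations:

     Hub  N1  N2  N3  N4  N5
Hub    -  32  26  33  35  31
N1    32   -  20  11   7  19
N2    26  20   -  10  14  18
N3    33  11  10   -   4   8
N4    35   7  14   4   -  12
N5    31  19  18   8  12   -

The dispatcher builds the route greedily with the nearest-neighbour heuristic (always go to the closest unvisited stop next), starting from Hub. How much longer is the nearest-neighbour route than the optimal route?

2 longer than the optimal tour.

Hub: N2=26, N5=31, N1=32, N3=33, N4=35 ⇒ N2
N2: N3=10, N4=14, N5=18, N1=20 ⇒ N3
N3: N4=4, N5=8, N1=11 ⇒ N4
N4: N1=7, N5=12 ⇒ N1
N1: N5=19 ⇒ N5
NN route Hub → N2 → N3 → N4 → N1 → N5 → Hub costs 97.
Optimal: Hub → N1 → N4 → N3 → N5 → N2 → Hub costs 95 (by enumerating all 60 distinct tours).
Excess = 97 − 95 = 2.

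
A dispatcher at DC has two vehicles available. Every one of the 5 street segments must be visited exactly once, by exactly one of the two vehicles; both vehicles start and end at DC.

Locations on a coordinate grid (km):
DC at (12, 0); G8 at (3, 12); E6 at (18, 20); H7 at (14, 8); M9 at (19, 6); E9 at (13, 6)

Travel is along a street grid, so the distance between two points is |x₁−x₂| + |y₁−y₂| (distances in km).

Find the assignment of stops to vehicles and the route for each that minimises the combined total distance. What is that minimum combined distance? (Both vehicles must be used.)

Minimum combined distance: 90 km.

Check every non-empty split of the stops between the two vehicles; for each half take its own optimal tour:
  {G8} + {E6, H7, M9, E9}: 42 + 54 = 96
  {E6} + {G8, H7, M9, E9}: 52 + 56 = 108
  {G8, E6} + {H7, M9, E9}: 70 + 30 = 100
  {H7} + {G8, E6, M9, E9}: 20 + 72 = 92
  {G8, H7} + {E6, M9, E9}: 46 + 54 = 100
  {E6, H7} + {G8, M9, E9}: 52 + 56 = 108
  … (15 splits in total)
  {G8, E6, H7, M9} + {E9}: 76 + 14 = 90  ← best
Best: vehicle 1 DC → G8 → E6 → M9 → H7 → DC = 76; vehicle 2 DC → E9 → DC = 14; combined 90.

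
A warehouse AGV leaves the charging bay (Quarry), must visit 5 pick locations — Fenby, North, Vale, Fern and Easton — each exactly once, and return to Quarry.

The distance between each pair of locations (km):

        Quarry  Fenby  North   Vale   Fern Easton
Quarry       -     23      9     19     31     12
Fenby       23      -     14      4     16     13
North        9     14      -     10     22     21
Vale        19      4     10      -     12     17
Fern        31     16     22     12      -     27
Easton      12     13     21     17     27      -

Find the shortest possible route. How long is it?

There are 60 distinct closed tours to check (reversals are equivalent).
Quarry→Fenby→North→Vale→Fern→Easton→Quarry: 23+14+10+12+27+12 = 98
Quarry→Fenby→North→Vale→Easton→Fern→Quarry: 23+14+10+17+27+31 = 122
Quarry→Fenby→North→Fern→Vale→Easton→Quarry: 23+14+22+12+17+12 = 100
Quarry→Fenby→North→Fern→Easton→Vale→Quarry: 23+14+22+27+17+19 = 122
Quarry→Fenby→North→Easton→Vale→Fern→Quarry: 23+14+21+17+12+31 = 118
Quarry→Fenby→North→Easton→Fern→Vale→Quarry: 23+14+21+27+12+19 = 116
Quarry→Fenby→Vale→North→Fern→Easton→Quarry: 23+4+10+22+27+12 = 98
Quarry→Fenby→Vale→North→Easton→Fern→Quarry: 23+4+10+21+27+31 = 116
Quarry→Fenby→Vale→Fern→North→Easton→Quarry: 23+4+12+22+21+12 = 94
Quarry→Fenby→Vale→Fern→Easton→North→Quarry: 23+4+12+27+21+9 = 96
Quarry→Fenby→Vale→Easton→North→Fern→Quarry: 23+4+17+21+22+31 = 118
Quarry→Fenby→Vale→Easton→Fern→North→Quarry: 23+4+17+27+22+9 = 102
Quarry→Fenby→Fern→North→Vale→Easton→Quarry: 23+16+22+10+17+12 = 100
Quarry→Fenby→Fern→North→Easton→Vale→Quarry: 23+16+22+21+17+19 = 118
… (46 more)
Quarry→North→Vale→Fern→Fenby→Easton→Quarry: 9+10+12+16+13+12 = 72  ← best
The minimum is 72.
One optimal route: Quarry → North → Vale → Fern → Fenby → Easton → Quarry (or its reverse).

72 km — the shortest possible round trip.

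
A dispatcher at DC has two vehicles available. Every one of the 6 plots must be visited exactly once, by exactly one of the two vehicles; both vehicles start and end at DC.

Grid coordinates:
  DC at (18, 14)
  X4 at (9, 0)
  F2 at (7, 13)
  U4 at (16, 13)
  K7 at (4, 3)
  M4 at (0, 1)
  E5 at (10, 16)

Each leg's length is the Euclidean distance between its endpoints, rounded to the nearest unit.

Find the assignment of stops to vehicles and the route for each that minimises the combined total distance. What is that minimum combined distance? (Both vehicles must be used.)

There are 2^5 − 1 = 31 ways to divide the 6 stops into two non-empty groups. For each, the best each vehicle can do is its own shortest tour through its group:
  {X4} + {F2, U4, K7, M4, E5}: 34 + 48 = 82
  {F2} + {X4, U4, K7, M4, E5}: 22 + 52 = 74
  {X4, F2} + {U4, K7, M4, E5}: 41 + 48 = 89
  {U4} + {X4, F2, K7, M4, E5}: 4 + 52 = 56
  {X4, U4} + {F2, K7, M4, E5}: 34 + 48 = 82
  {F2, U4} + {X4, K7, M4, E5}: 22 + 52 = 74
  … (31 splits in total)
Best: vehicle 1 DC → U4 → DC = 4; vehicle 2 DC → X4 → M4 → K7 → F2 → E5 → DC = 52; combined 56.

56 — the smallest possible combined total.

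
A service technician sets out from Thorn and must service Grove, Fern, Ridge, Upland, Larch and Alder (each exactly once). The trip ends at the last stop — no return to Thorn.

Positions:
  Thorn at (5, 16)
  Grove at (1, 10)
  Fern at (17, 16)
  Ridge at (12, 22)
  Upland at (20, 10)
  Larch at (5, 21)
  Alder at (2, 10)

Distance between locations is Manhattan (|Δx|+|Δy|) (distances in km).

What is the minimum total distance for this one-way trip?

There are 6! = 720 possible orderings.
Thorn→Grove→Fern→Ridge→Upland→Larch→Alder: 10+22+11+20+26+14 = 103
Thorn→Grove→Fern→Ridge→Upland→Alder→Larch: 10+22+11+20+18+14 = 95
Thorn→Grove→Fern→Ridge→Larch→Upland→Alder: 10+22+11+8+26+18 = 95
Thorn→Grove→Fern→Ridge→Larch→Alder→Upland: 10+22+11+8+14+18 = 83
Thorn→Grove→Fern→Ridge→Alder→Upland→Larch: 10+22+11+22+18+26 = 109
Thorn→Grove→Fern→Ridge→Alder→Larch→Upland: 10+22+11+22+14+26 = 105
Thorn→Grove→Fern→Upland→Ridge→Larch→Alder: 10+22+9+20+8+14 = 83
Thorn→Grove→Fern→Upland→Ridge→Alder→Larch: 10+22+9+20+22+14 = 97
… (712 more)
Thorn→Larch→Ridge→Fern→Upland→Alder→Grove: 5+8+11+9+18+1 = 52  ← best
The minimum is 52.
One shortest path: Thorn → Larch → Ridge → Fern → Upland → Alder → Grove.

52 km — the minimum one-way total.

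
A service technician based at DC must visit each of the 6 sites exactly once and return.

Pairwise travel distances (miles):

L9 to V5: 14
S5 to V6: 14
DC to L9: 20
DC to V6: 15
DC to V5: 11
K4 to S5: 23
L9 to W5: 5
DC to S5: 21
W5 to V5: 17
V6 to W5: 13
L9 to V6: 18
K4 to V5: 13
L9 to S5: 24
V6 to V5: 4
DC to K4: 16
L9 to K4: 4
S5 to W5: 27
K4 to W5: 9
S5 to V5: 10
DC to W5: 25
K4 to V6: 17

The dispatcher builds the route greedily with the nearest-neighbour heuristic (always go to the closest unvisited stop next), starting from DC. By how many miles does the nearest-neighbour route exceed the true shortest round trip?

Excess over optimum: 8 miles.

From DC: V5=11, V6=15, K4=16, L9=20, S5=21, W5=25 → choose V5 (11).
From V5: V6=4, S5=10, K4=13, L9=14, W5=17 → choose V6 (4).
From V6: W5=13, S5=14, K4=17, L9=18 → choose W5 (13).
From W5: L9=5, K4=9, S5=27 → choose L9 (5).
From L9: K4=4, S5=24 → choose K4 (4).
From K4: S5=23 → choose S5 (23).
NN route DC → V5 → V6 → W5 → L9 → K4 → S5 → DC costs 81.
Optimal: DC → K4 → L9 → W5 → V6 → S5 → V5 → DC costs 73 (by enumerating all 360 distinct tours).
Excess = 81 − 73 = 8.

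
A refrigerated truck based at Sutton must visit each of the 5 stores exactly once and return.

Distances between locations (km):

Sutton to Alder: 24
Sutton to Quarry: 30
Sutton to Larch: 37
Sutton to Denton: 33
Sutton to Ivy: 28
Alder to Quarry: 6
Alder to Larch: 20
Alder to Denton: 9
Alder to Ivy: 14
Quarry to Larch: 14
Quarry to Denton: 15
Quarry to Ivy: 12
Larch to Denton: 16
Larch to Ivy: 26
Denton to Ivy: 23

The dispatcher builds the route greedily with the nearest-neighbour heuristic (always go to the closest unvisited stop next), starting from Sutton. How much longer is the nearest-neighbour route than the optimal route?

The nearest-neighbour route is 15 km longer than optimal.

Sutton: Alder=24, Ivy=28, Quarry=30, Denton=33, Larch=37 ⇒ Alder
Alder: Quarry=6, Denton=9, Ivy=14, Larch=20 ⇒ Quarry
Quarry: Ivy=12, Larch=14, Denton=15 ⇒ Ivy
Ivy: Denton=23, Larch=26 ⇒ Denton
Denton: Larch=16 ⇒ Larch
NN route Sutton → Alder → Quarry → Ivy → Denton → Larch → Sutton costs 118.
Optimal: Sutton → Alder → Denton → Larch → Quarry → Ivy → Sutton costs 103 (by enumerating all 60 distinct tours).
Excess = 118 − 103 = 15.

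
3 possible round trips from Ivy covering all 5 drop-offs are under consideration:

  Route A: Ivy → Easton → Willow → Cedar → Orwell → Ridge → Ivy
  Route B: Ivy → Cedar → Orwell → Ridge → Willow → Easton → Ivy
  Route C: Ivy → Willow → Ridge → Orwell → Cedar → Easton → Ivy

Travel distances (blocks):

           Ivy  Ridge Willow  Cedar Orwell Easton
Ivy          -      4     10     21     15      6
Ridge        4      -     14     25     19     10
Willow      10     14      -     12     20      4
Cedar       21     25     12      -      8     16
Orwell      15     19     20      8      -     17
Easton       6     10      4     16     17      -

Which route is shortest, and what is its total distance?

Shortest is Route A, total 53 blocks.

Route A: 6 + 4 + 12 + 8 + 19 + 4 = 53
Route B: 21 + 8 + 19 + 14 + 4 + 6 = 72
Route C: 10 + 14 + 19 + 8 + 16 + 6 = 73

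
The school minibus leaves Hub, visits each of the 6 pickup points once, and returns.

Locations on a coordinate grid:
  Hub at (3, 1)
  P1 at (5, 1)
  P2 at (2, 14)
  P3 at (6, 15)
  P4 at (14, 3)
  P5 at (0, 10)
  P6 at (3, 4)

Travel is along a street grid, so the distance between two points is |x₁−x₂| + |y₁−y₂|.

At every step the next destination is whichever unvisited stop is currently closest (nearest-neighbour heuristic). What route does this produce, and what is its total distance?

At Hub the remaining stops are P1 2, P6 3, P5 12, P4 13, P2 14, P3 17; go to P1.
At P1 the remaining stops are P6 5, P4 11, P5 14, P3 15, P2 16; go to P6.
At P6 the remaining stops are P5 9, P2 11, P4 12, P3 14; go to P5.
At P5 the remaining stops are P2 6, P3 11, P4 21; go to P2.
At P2 the remaining stops are P3 5, P4 23; go to P3.
At P3 the remaining stops are P4 20; go to P4.
Return P4→Hub: 13.
Total = 2 + 5 + 9 + 6 + 5 + 20 + 13 = 60.

Nearest-neighbour total = 60; route Hub → P1 → P6 → P5 → P2 → P3 → P4 → Hub.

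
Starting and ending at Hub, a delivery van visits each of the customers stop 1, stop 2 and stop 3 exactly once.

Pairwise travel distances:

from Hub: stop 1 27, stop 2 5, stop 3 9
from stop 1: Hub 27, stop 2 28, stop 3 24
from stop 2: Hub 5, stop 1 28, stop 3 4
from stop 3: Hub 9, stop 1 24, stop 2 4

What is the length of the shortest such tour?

60 — the shortest possible round trip.

Hub → stop 1 → stop 2 → stop 3 → Hub: 27+28+4+9 = 68
Hub → stop 1 → stop 3 → stop 2 → Hub: 27+24+4+5 = 60
Hub → stop 2 → stop 1 → stop 3 → Hub: 5+28+24+9 = 66
The minimum is 60.
One optimal route: Hub → stop 1 → stop 3 → stop 2 → Hub (or its reverse).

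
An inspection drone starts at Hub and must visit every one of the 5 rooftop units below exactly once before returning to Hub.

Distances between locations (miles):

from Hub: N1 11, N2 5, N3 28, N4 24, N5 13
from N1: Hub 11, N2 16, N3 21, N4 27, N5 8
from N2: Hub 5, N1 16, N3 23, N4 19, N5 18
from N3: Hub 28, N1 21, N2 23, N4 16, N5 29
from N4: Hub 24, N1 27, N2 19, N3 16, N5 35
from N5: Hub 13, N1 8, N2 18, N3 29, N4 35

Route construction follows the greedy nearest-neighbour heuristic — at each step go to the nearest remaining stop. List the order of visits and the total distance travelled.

Hub → [N2:5 / N1:11 / N5:13 / N4:24 / N3:28] → N2 (5)
N2 → [N1:16 / N5:18 / N4:19 / N3:23] → N1 (16)
N1 → [N5:8 / N3:21 / N4:27] → N5 (8)
N5 → [N3:29 / N4:35] → N3 (29)
N3 → [N4:16] → N4 (16)
Return N4→Hub: 24.
Total = 5 + 16 + 8 + 29 + 16 + 24 = 98.

Nearest-neighbour total = 98 miles; route Hub → N2 → N1 → N5 → N3 → N4 → Hub.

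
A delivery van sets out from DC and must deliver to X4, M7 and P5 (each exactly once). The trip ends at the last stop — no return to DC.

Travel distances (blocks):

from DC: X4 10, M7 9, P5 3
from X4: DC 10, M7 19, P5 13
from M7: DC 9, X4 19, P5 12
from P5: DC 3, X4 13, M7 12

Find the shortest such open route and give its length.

There are 3! = 6 possible orderings.
DC → X4 → M7 → P5: 10+19+12 = 41
DC → X4 → P5 → M7: 10+13+12 = 35
DC → M7 → X4 → P5: 9+19+13 = 41
DC → M7 → P5 → X4: 9+12+13 = 34
DC → P5 → X4 → M7: 3+13+19 = 35
DC → P5 → M7 → X4: 3+12+19 = 34
The minimum is 34.
One shortest path: DC → M7 → P5 → X4.

34 blocks — the minimum one-way total.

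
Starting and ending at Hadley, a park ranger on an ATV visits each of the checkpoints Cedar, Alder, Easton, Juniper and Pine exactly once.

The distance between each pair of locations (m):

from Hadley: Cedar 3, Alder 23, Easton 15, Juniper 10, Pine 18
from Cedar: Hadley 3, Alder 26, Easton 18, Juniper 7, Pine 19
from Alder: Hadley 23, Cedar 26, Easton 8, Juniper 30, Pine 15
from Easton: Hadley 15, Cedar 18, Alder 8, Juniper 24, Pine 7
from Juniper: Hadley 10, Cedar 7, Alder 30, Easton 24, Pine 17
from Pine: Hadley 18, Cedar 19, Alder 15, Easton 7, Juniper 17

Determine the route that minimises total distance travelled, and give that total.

Minimum total distance: 65 m.

Hadley-Cedar-Alder-Easton-Juniper-Pine-Hadley: 3+26+8+24+17+18 = 96
Hadley-Cedar-Alder-Easton-Pine-Juniper-Hadley: 3+26+8+7+17+10 = 71
Hadley-Cedar-Alder-Juniper-Easton-Pine-Hadley: 3+26+30+24+7+18 = 108
Hadley-Cedar-Alder-Juniper-Pine-Easton-Hadley: 3+26+30+17+7+15 = 98
Hadley-Cedar-Alder-Pine-Easton-Juniper-Hadley: 3+26+15+7+24+10 = 85
Hadley-Cedar-Alder-Pine-Juniper-Easton-Hadley: 3+26+15+17+24+15 = 100
Hadley-Cedar-Easton-Alder-Juniper-Pine-Hadley: 3+18+8+30+17+18 = 94
Hadley-Cedar-Easton-Alder-Pine-Juniper-Hadley: 3+18+8+15+17+10 = 71
Hadley-Cedar-Easton-Juniper-Alder-Pine-Hadley: 3+18+24+30+15+18 = 108
Hadley-Cedar-Easton-Juniper-Pine-Alder-Hadley: 3+18+24+17+15+23 = 100
Hadley-Cedar-Easton-Pine-Alder-Juniper-Hadley: 3+18+7+15+30+10 = 83
Hadley-Cedar-Easton-Pine-Juniper-Alder-Hadley: 3+18+7+17+30+23 = 98
Hadley-Cedar-Juniper-Alder-Easton-Pine-Hadley: 3+7+30+8+7+18 = 73
Hadley-Cedar-Juniper-Alder-Pine-Easton-Hadley: 3+7+30+15+7+15 = 77
… (46 more)
Hadley-Cedar-Juniper-Pine-Alder-Easton-Hadley: 3+7+17+15+8+15 = 65  ← best
The minimum is 65.
One optimal route: Hadley → Cedar → Juniper → Pine → Alder → Easton → Hadley (or its reverse).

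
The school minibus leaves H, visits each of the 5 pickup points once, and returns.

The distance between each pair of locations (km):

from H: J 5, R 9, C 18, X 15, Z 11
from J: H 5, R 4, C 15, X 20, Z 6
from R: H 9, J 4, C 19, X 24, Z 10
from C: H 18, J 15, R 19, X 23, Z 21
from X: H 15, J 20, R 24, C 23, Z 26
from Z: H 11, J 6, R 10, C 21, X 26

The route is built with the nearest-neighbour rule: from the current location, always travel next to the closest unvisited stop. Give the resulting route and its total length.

78 km along H → J → R → Z → C → X → H.

At H the remaining stops are J 5, R 9, Z 11, X 15, C 18; go to J.
At J the remaining stops are R 4, Z 6, C 15, X 20; go to R.
At R the remaining stops are Z 10, C 19, X 24; go to Z.
At Z the remaining stops are C 21, X 26; go to C.
At C the remaining stops are X 23; go to X.
Return X→H: 15.
Total = 5 + 4 + 10 + 21 + 23 + 15 = 78.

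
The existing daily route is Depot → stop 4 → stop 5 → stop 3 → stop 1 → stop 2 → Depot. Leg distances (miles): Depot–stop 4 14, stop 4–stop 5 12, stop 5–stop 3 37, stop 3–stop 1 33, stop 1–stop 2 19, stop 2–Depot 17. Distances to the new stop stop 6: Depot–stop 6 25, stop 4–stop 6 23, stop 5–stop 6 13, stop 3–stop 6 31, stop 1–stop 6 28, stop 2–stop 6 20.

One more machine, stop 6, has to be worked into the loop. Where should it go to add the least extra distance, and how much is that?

Insertion cost between consecutive stops i–j is d(i,stop 6) + d(stop 6,j) − d(i,j):
  between Depot and stop 4: 25 + 23 − 14 = 34
  between stop 4 and stop 5: 23 + 13 − 12 = 24
  between stop 5 and stop 3: 13 + 31 − 37 = 7
  between stop 3 and stop 1: 31 + 28 − 33 = 26
  between stop 1 and stop 2: 28 + 20 − 19 = 29
  between stop 2 and Depot: 20 + 25 − 17 = 28
Cheapest insertion is between stop 5 and stop 3, adding 7.
New total = 132 + 7 = 139.

Adding 7 miles by placing stop 6 on the stop 5–stop 3 leg.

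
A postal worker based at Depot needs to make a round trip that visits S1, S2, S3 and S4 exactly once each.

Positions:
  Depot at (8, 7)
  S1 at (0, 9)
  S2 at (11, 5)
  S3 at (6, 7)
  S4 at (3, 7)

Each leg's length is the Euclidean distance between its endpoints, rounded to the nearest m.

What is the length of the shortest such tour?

24 m — the shortest possible round trip.

Depot-S1-S2-S3-S4-Depot: 8+12+5+3+5 = 33
Depot-S1-S2-S4-S3-Depot: 8+12+8+3+2 = 33
Depot-S1-S3-S2-S4-Depot: 8+6+5+8+5 = 32
Depot-S1-S3-S4-S2-Depot: 8+6+3+8+4 = 29
Depot-S1-S4-S2-S3-Depot: 8+4+8+5+2 = 27
Depot-S1-S4-S3-S2-Depot: 8+4+3+5+4 = 24
Depot-S2-S1-S3-S4-Depot: 4+12+6+3+5 = 30
Depot-S2-S1-S4-S3-Depot: 4+12+4+3+2 = 25
Depot-S2-S3-S1-S4-Depot: 4+5+6+4+5 = 24
Depot-S2-S4-S1-S3-Depot: 4+8+4+6+2 = 24
Depot-S3-S1-S2-S4-Depot: 2+6+12+8+5 = 33
Depot-S3-S2-S1-S4-Depot: 2+5+12+4+5 = 28
The minimum is 24.
One optimal route: Depot → S1 → S4 → S3 → S2 → Depot (or its reverse).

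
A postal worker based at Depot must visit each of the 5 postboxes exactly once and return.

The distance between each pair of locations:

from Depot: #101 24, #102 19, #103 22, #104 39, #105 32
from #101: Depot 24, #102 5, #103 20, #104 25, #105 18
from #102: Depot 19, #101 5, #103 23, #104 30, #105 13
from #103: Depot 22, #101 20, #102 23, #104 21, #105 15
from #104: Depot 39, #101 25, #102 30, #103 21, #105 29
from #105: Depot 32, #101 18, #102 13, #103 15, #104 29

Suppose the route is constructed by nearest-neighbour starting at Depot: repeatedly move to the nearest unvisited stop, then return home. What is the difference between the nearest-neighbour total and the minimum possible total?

3 longer than the optimal tour.

Depot: #102=19, #103=22, #101=24, #105=32, #104=39 ⇒ #102
#102: #101=5, #105=13, #103=23, #104=30 ⇒ #101
#101: #105=18, #103=20, #104=25 ⇒ #105
#105: #103=15, #104=29 ⇒ #103
#103: #104=21 ⇒ #104
NN route Depot → #102 → #101 → #105 → #103 → #104 → Depot costs 117.
Optimal: Depot → #101 → #102 → #105 → #104 → #103 → Depot costs 114 (by enumerating all 60 distinct tours).
Excess = 117 − 114 = 3.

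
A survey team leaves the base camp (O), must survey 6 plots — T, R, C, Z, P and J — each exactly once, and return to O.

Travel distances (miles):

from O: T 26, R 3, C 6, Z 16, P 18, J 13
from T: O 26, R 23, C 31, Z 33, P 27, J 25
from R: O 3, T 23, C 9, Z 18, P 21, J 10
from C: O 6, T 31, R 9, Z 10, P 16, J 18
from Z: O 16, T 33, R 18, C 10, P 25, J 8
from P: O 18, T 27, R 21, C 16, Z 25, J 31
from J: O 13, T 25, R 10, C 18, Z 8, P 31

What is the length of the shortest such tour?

100 miles — the shortest possible round trip.

With 6 stops there are 6!/2 = 360 distinct round trips (a route and its reverse cost the same).
O→T→R→C→Z→P→J→O: 26+23+9+10+25+31+13 = 137
O→T→R→C→Z→J→P→O: 26+23+9+10+8+31+18 = 125
O→T→R→C→P→Z→J→O: 26+23+9+16+25+8+13 = 120
O→T→R→C→P→J→Z→O: 26+23+9+16+31+8+16 = 129
O→T→R→C→J→Z→P→O: 26+23+9+18+8+25+18 = 127
O→T→R→C→J→P→Z→O: 26+23+9+18+31+25+16 = 148
O→T→R→Z→C→P→J→O: 26+23+18+10+16+31+13 = 137
O→T→R→Z→C→J→P→O: 26+23+18+10+18+31+18 = 144
… (352 more)
O→T→P→C→Z→J→R→O: 26+27+16+10+8+10+3 = 100  ← best
The minimum is 100.
One optimal route: O → T → P → C → Z → J → R → O (or its reverse).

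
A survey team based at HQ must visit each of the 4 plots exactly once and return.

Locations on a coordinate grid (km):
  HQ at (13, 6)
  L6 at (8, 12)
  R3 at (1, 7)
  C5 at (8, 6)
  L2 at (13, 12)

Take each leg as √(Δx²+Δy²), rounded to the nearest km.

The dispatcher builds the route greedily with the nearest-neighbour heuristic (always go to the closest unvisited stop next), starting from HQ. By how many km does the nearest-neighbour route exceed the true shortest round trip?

From HQ: C5=5, L2=6, L6=8, R3=12 → choose C5 (5).
From C5: L6=6, R3=7, L2=8 → choose L6 (6).
From L6: L2=5, R3=9 → choose L2 (5).
From L2: R3=13 → choose R3 (13).
NN route HQ → C5 → L6 → L2 → R3 → HQ costs 41.
Optimal: HQ → C5 → R3 → L6 → L2 → HQ costs 32 (by enumerating all 12 distinct tours).
Excess = 41 − 32 = 9.

The nearest-neighbour route is 9 km longer than optimal.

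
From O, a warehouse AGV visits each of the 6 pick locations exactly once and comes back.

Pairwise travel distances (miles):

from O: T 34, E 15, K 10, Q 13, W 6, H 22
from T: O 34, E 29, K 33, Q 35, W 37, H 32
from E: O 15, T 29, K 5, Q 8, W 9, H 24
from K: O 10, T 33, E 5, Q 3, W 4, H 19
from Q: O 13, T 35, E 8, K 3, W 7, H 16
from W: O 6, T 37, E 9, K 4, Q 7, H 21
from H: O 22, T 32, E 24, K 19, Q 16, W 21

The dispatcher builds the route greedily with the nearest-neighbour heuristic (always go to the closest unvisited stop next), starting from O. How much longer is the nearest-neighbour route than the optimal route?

7 miles longer than the optimal tour.

O: W=6, K=10, Q=13, E=15, H=22, T=34 ⇒ W
W: K=4, Q=7, E=9, H=21, T=37 ⇒ K
K: Q=3, E=5, H=19, T=33 ⇒ Q
Q: E=8, H=16, T=35 ⇒ E
E: H=24, T=29 ⇒ H
H: T=32 ⇒ T
NN route O → W → K → Q → E → H → T → O costs 111.
Optimal: O → W → K → Q → E → T → H → O costs 104 (by enumerating all 360 distinct tours).
Excess = 111 − 104 = 7.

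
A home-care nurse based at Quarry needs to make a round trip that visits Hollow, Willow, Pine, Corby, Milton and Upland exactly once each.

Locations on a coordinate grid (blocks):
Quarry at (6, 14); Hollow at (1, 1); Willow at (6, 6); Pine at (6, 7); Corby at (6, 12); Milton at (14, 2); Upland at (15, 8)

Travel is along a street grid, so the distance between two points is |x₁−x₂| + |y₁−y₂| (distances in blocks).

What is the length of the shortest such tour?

Quarry → Hollow → Willow → Pine → Corby → Milton → Upland → Quarry: 18+10+1+5+18+7+15 = 74
Quarry → Hollow → Willow → Pine → Corby → Upland → Milton → Quarry: 18+10+1+5+13+7+20 = 74
Quarry → Hollow → Willow → Pine → Milton → Corby → Upland → Quarry: 18+10+1+13+18+13+15 = 88
Quarry → Hollow → Willow → Pine → Milton → Upland → Corby → Quarry: 18+10+1+13+7+13+2 = 64
Quarry → Hollow → Willow → Pine → Upland → Corby → Milton → Quarry: 18+10+1+10+13+18+20 = 90
Quarry → Hollow → Willow → Pine → Upland → Milton → Corby → Quarry: 18+10+1+10+7+18+2 = 66
Quarry → Hollow → Willow → Corby → Pine → Milton → Upland → Quarry: 18+10+6+5+13+7+15 = 74
Quarry → Hollow → Willow → Corby → Pine → Upland → Milton → Quarry: 18+10+6+5+10+7+20 = 76
… (352 more)
Quarry → Pine → Willow → Hollow → Milton → Upland → Corby → Quarry: 7+1+10+14+7+13+2 = 54  ← best
The minimum is 54.
One optimal route: Quarry → Pine → Willow → Hollow → Milton → Upland → Corby → Quarry (or its reverse).

54 blocks — the shortest possible round trip.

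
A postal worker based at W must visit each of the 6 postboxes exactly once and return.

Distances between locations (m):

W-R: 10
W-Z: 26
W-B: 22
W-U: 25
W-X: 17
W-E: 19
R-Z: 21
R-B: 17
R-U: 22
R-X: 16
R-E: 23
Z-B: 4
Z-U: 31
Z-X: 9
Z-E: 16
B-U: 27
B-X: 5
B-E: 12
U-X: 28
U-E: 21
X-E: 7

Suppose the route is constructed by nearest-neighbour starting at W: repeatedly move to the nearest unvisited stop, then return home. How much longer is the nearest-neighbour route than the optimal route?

The nearest-neighbour route is 4 m longer than optimal.

From W: R=10, X=17, E=19, B=22, U=25, Z=26 → choose R (10).
From R: X=16, B=17, Z=21, U=22, E=23 → choose X (16).
From X: B=5, E=7, Z=9, U=28 → choose B (5).
From B: Z=4, E=12, U=27 → choose Z (4).
From Z: E=16, U=31 → choose E (16).
From E: U=21 → choose U (21).
NN route W → R → X → B → Z → E → U → W costs 97.
Optimal: W → R → Z → B → X → E → U → W costs 93 (by enumerating all 360 distinct tours).
Excess = 97 − 93 = 4.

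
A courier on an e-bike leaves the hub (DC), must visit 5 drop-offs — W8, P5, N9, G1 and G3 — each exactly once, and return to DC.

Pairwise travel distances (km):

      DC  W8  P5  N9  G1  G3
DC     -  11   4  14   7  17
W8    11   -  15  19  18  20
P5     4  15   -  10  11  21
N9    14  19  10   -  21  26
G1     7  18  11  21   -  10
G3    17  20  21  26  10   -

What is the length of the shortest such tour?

70 km — the shortest possible round trip.

DC→W8→P5→N9→G1→G3→DC: 11+15+10+21+10+17 = 84
DC→W8→P5→N9→G3→G1→DC: 11+15+10+26+10+7 = 79
DC→W8→P5→G1→N9→G3→DC: 11+15+11+21+26+17 = 101
DC→W8→P5→G1→G3→N9→DC: 11+15+11+10+26+14 = 87
DC→W8→P5→G3→N9→G1→DC: 11+15+21+26+21+7 = 101
DC→W8→P5→G3→G1→N9→DC: 11+15+21+10+21+14 = 92
DC→W8→N9→P5→G1→G3→DC: 11+19+10+11+10+17 = 78
DC→W8→N9→P5→G3→G1→DC: 11+19+10+21+10+7 = 78
DC→W8→N9→G1→P5→G3→DC: 11+19+21+11+21+17 = 100
DC→W8→N9→G1→G3→P5→DC: 11+19+21+10+21+4 = 86
DC→W8→N9→G3→P5→G1→DC: 11+19+26+21+11+7 = 95
DC→W8→N9→G3→G1→P5→DC: 11+19+26+10+11+4 = 81
DC→W8→G1→P5→N9→G3→DC: 11+18+11+10+26+17 = 93
DC→W8→G1→P5→G3→N9→DC: 11+18+11+21+26+14 = 101
… (46 more)
DC→P5→N9→W8→G3→G1→DC: 4+10+19+20+10+7 = 70  ← best
The minimum is 70.
One optimal route: DC → P5 → N9 → W8 → G3 → G1 → DC (or its reverse).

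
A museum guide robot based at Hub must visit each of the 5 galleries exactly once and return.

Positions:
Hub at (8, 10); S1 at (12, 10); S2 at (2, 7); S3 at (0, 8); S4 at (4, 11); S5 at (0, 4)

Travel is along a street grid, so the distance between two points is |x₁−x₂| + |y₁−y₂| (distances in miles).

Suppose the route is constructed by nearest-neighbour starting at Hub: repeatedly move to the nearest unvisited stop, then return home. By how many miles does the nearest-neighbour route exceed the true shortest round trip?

2 miles longer than the optimal tour.

Hub: S1=4, S4=5, S2=9, S3=10, S5=14 ⇒ S1
S1: S4=9, S2=13, S3=14, S5=18 ⇒ S4
S4: S2=6, S3=7, S5=11 ⇒ S2
S2: S3=3, S5=5 ⇒ S3
S3: S5=4 ⇒ S5
NN route Hub → S1 → S4 → S2 → S3 → S5 → Hub costs 40.
Optimal: Hub → S1 → S2 → S5 → S3 → S4 → Hub costs 38 (by enumerating all 60 distinct tours).
Excess = 40 − 38 = 2.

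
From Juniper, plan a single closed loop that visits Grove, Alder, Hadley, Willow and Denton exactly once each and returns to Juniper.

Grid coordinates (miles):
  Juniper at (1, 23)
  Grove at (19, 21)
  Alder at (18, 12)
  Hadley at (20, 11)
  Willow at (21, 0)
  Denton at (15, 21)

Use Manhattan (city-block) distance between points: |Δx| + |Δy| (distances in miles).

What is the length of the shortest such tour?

There are 60 distinct closed tours to check (reversals are equivalent).
Juniper - Grove - Alder - Hadley - Willow - Denton - Juniper: 20+10+3+12+27+16 = 88
Juniper - Grove - Alder - Hadley - Denton - Willow - Juniper: 20+10+3+15+27+43 = 118
Juniper - Grove - Alder - Willow - Hadley - Denton - Juniper: 20+10+15+12+15+16 = 88
Juniper - Grove - Alder - Willow - Denton - Hadley - Juniper: 20+10+15+27+15+31 = 118
Juniper - Grove - Alder - Denton - Hadley - Willow - Juniper: 20+10+12+15+12+43 = 112
Juniper - Grove - Alder - Denton - Willow - Hadley - Juniper: 20+10+12+27+12+31 = 112
Juniper - Grove - Hadley - Alder - Willow - Denton - Juniper: 20+11+3+15+27+16 = 92
Juniper - Grove - Hadley - Alder - Denton - Willow - Juniper: 20+11+3+12+27+43 = 116
Juniper - Grove - Hadley - Willow - Alder - Denton - Juniper: 20+11+12+15+12+16 = 86
Juniper - Grove - Hadley - Willow - Denton - Alder - Juniper: 20+11+12+27+12+28 = 110
Juniper - Grove - Hadley - Denton - Alder - Willow - Juniper: 20+11+15+12+15+43 = 116
Juniper - Grove - Hadley - Denton - Willow - Alder - Juniper: 20+11+15+27+15+28 = 116
Juniper - Grove - Willow - Alder - Hadley - Denton - Juniper: 20+23+15+3+15+16 = 92
Juniper - Grove - Willow - Alder - Denton - Hadley - Juniper: 20+23+15+12+15+31 = 116
… (46 more)
The minimum is 86.
One optimal route: Juniper → Grove → Hadley → Willow → Alder → Denton → Juniper (or its reverse).

86 miles — the shortest possible round trip.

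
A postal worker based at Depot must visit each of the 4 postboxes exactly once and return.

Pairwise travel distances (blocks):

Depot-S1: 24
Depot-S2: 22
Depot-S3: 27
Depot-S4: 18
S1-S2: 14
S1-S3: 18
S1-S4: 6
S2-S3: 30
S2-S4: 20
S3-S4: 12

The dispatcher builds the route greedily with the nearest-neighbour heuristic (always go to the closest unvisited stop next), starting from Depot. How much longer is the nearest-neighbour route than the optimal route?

Excess over optimum: 14 blocks.

Depot: S4=18, S2=22, S1=24, S3=27 ⇒ S4
S4: S1=6, S3=12, S2=20 ⇒ S1
S1: S2=14, S3=18 ⇒ S2
S2: S3=30 ⇒ S3
NN route Depot → S4 → S1 → S2 → S3 → Depot costs 95.
Optimal: Depot → S2 → S1 → S4 → S3 → Depot costs 81 (by enumerating all 12 distinct tours).
Excess = 95 − 81 = 14.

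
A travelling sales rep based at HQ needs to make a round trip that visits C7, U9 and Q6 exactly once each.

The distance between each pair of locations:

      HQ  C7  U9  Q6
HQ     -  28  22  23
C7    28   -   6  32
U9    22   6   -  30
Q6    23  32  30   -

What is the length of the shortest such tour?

There are 3 distinct closed tours to check (reversals are equivalent).
HQ→C7→U9→Q6→HQ: 28+6+30+23 = 87
HQ→C7→Q6→U9→HQ: 28+32+30+22 = 112
HQ→U9→C7→Q6→HQ: 22+6+32+23 = 83
The minimum is 83.
One optimal route: HQ → U9 → C7 → Q6 → HQ (or its reverse).

Shortest round trip = 83.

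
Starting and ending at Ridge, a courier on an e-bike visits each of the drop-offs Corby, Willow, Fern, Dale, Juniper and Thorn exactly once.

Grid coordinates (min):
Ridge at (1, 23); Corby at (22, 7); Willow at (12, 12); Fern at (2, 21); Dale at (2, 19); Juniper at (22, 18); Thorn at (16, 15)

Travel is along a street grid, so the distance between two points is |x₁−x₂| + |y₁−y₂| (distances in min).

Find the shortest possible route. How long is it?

Ridge-Corby-Willow-Fern-Dale-Juniper-Thorn-Ridge: 37+15+19+2+21+9+23 = 126
Ridge-Corby-Willow-Fern-Dale-Thorn-Juniper-Ridge: 37+15+19+2+18+9+26 = 126
Ridge-Corby-Willow-Fern-Juniper-Dale-Thorn-Ridge: 37+15+19+23+21+18+23 = 156
Ridge-Corby-Willow-Fern-Juniper-Thorn-Dale-Ridge: 37+15+19+23+9+18+5 = 126
Ridge-Corby-Willow-Fern-Thorn-Dale-Juniper-Ridge: 37+15+19+20+18+21+26 = 156
Ridge-Corby-Willow-Fern-Thorn-Juniper-Dale-Ridge: 37+15+19+20+9+21+5 = 126
Ridge-Corby-Willow-Dale-Fern-Juniper-Thorn-Ridge: 37+15+17+2+23+9+23 = 126
Ridge-Corby-Willow-Dale-Fern-Thorn-Juniper-Ridge: 37+15+17+2+20+9+26 = 126
… (352 more)
Ridge-Willow-Corby-Juniper-Thorn-Dale-Fern-Ridge: 22+15+11+9+18+2+3 = 80  ← best
The minimum is 80.
One optimal route: Ridge → Willow → Corby → Juniper → Thorn → Dale → Fern → Ridge (or its reverse).

Minimum total distance: 80 min.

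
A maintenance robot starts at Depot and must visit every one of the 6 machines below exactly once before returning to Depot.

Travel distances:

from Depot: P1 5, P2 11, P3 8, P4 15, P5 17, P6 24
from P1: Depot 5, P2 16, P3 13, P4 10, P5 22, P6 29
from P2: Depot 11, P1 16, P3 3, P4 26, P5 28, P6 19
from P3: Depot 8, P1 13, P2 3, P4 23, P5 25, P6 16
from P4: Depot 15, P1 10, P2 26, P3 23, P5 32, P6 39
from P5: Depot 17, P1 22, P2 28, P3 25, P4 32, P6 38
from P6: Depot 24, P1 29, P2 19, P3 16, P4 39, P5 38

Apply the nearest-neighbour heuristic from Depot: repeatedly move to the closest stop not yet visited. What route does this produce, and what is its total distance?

115 along Depot → P1 → P4 → P3 → P2 → P6 → P5 → Depot.

From Depot: distances to unvisited — P1=5, P3=8, P2=11, P4=15, P5=17, P6=24. Nearest is P1 (5).
From P1: distances to unvisited — P4=10, P3=13, P2=16, P5=22, P6=29. Nearest is P4 (10).
From P4: distances to unvisited — P3=23, P2=26, P5=32, P6=39. Nearest is P3 (23).
From P3: distances to unvisited — P2=3, P6=16, P5=25. Nearest is P2 (3).
From P2: distances to unvisited — P6=19, P5=28. Nearest is P6 (19).
From P6: distances to unvisited — P5=38. Nearest is P5 (38).
Return P5→Depot: 17.
Total = 5 + 10 + 23 + 3 + 19 + 38 + 17 = 115.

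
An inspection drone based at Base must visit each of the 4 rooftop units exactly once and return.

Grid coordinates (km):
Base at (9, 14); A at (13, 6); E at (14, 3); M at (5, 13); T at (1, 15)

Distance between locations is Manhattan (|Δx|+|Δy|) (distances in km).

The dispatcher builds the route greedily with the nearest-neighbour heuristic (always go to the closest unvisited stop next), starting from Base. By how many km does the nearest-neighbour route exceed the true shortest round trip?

From Base: M=5, T=9, A=12, E=16 → choose M (5).
From M: T=6, A=15, E=19 → choose T (6).
From T: A=21, E=25 → choose A (21).
From A: E=4 → choose E (4).
NN route Base → M → T → A → E → Base costs 52.
Optimal: Base → A → E → M → T → Base costs 50 (by enumerating all 12 distinct tours).
Excess = 52 − 50 = 2.

The nearest-neighbour route is 2 km longer than optimal.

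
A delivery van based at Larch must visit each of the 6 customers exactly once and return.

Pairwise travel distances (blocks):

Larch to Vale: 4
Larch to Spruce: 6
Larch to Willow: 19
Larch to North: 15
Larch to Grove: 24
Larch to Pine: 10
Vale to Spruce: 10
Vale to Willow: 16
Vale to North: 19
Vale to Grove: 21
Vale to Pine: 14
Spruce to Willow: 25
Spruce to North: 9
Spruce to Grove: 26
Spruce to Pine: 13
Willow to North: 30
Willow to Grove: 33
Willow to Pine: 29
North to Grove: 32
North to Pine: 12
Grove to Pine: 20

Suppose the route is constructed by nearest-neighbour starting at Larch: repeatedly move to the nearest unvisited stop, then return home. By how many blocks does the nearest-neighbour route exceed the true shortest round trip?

The nearest-neighbour route is 7 blocks longer than optimal.

Larch: Vale=4, Spruce=6, Pine=10, North=15, Willow=19, Grove=24 ⇒ Vale
Vale: Spruce=10, Pine=14, Willow=16, North=19, Grove=21 ⇒ Spruce
Spruce: North=9, Pine=13, Willow=25, Grove=26 ⇒ North
North: Pine=12, Willow=30, Grove=32 ⇒ Pine
Pine: Grove=20, Willow=29 ⇒ Grove
Grove: Willow=33 ⇒ Willow
NN route Larch → Vale → Spruce → North → Pine → Grove → Willow → Larch costs 107.
Optimal: Larch → Vale → Willow → Grove → Pine → North → Spruce → Larch costs 100 (by enumerating all 360 distinct tours).
Excess = 107 − 100 = 7.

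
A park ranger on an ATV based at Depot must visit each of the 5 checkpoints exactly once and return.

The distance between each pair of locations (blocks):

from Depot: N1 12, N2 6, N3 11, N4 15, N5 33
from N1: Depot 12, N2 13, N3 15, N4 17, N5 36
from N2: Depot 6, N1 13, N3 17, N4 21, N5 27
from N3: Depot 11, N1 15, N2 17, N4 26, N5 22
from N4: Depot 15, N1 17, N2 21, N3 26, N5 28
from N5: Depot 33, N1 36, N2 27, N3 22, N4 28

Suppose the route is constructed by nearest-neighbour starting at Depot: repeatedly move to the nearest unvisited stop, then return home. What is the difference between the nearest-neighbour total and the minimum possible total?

From Depot: N2=6, N3=11, N1=12, N4=15, N5=33 → choose N2 (6).
From N2: N1=13, N3=17, N4=21, N5=27 → choose N1 (13).
From N1: N3=15, N4=17, N5=36 → choose N3 (15).
From N3: N5=22, N4=26 → choose N5 (22).
From N5: N4=28 → choose N4 (28).
NN route Depot → N2 → N1 → N3 → N5 → N4 → Depot costs 99.
Optimal: Depot → N2 → N1 → N4 → N5 → N3 → Depot costs 97 (by enumerating all 60 distinct tours).
Excess = 99 − 97 = 2.

2 blocks longer than the optimal tour.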